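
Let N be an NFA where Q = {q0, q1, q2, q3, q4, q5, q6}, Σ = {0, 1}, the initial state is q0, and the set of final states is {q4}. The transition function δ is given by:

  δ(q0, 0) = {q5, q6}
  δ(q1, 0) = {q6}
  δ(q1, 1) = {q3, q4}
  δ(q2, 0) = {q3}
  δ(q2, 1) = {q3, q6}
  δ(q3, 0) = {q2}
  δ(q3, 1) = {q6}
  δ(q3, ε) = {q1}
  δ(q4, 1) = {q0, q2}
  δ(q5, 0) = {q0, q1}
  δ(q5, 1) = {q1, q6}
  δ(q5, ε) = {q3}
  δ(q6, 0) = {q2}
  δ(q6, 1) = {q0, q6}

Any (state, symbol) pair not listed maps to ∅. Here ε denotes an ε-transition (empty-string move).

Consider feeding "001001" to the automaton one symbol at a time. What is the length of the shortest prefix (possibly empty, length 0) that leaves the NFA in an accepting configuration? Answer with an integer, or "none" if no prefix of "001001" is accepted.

Start in {q0}.
Read '0': q0→{q5, q6}; union {q5, q6}; ε-closure = {q1, q3, q5, q6}.
Read '0': q1→{q6}, q3→{q2}, q5→{q0, q1}, q6→{q2}; now {q0, q1, q2, q6}.
Read '1': q0→∅, q1→{q3, q4}, q2→{q3, q6}, q6→{q0, q6}; union {q0, q3, q4, q6}; ε-closure = {q0, q1, q3, q4, q6}.
None of the earlier sets intersect F, but {q0, q1, q3, q4, q6} does.

3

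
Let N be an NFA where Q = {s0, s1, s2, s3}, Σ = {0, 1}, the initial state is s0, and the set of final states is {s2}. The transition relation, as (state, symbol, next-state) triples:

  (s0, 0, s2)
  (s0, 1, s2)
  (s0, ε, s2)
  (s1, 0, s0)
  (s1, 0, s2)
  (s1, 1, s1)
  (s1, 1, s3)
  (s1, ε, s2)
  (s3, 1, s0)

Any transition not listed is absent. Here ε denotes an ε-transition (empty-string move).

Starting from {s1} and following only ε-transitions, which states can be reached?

Begin with {s1}.
ε-move s1 → s2; add s2.

{s1, s2}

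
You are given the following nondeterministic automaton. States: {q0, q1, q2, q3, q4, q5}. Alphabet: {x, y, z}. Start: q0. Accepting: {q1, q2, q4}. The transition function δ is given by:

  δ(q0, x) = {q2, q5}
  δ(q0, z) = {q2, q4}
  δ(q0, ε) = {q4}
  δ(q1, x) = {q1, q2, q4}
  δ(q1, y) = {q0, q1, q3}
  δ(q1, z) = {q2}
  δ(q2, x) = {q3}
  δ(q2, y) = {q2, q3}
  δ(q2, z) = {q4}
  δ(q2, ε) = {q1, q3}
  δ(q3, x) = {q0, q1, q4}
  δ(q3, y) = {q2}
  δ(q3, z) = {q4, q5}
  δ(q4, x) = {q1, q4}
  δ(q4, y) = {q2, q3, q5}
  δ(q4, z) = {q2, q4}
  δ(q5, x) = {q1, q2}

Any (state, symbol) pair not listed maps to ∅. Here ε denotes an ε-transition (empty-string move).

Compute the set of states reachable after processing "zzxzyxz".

{q1, q2, q3, q4, q5}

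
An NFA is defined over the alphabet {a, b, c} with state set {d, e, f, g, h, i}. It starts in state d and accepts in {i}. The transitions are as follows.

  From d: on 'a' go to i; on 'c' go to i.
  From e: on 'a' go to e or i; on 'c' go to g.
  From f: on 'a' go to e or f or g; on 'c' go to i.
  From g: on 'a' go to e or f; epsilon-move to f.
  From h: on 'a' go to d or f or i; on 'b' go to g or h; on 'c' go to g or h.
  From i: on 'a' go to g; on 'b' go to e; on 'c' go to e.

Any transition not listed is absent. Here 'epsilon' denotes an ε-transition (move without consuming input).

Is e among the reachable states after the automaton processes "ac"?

Start in {d}.
Read 'a': {d} → {i}.
Read 'c': {i} → {e}.
State e is in {e}.

Yes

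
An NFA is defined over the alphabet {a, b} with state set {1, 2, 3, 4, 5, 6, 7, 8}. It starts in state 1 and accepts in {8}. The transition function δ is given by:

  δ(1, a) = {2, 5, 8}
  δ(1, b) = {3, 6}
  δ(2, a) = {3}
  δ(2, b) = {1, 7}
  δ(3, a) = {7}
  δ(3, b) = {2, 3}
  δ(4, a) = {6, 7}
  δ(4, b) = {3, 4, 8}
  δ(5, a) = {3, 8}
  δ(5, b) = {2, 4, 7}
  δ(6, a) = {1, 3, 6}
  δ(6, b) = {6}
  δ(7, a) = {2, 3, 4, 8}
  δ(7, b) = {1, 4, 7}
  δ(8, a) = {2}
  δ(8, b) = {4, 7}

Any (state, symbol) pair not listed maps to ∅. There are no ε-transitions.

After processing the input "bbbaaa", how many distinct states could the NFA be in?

Start in {1}.
Read 'b': 1→{3, 6}; now {3, 6}.
Read 'b': 3→{2, 3}, 6→{6}; now {2, 3, 6}.
Read 'b': 2→{1, 7}, 3→{2, 3}, 6→{6}; now {1, 2, 3, 6, 7}.
Read 'a': 1→{2, 5, 8}, 2→{3}, 3→{7}, 6→{1, 3, 6}, 7→{2, 3, 4, 8}; now {1, 2, 3, 4, 5, 6, 7, 8}.
Read 'a': 1→{2, 5, 8}, 2→{3}, 3→{7}, 4→{6, 7}, 5→{3, 8}, 6→{1, 3, 6}, 7→{2, 3, 4, 8}, 8→{2}; now {1, 2, 3, 4, 5, 6, 7, 8}.
Read 'a': 1→{2, 5, 8}, 2→{3}, 3→{7}, 4→{6, 7}, 5→{3, 8}, 6→{1, 3, 6}, 7→{2, 3, 4, 8}, 8→{2}; now {1, 2, 3, 4, 5, 6, 7, 8}.
That set has 8 states.

8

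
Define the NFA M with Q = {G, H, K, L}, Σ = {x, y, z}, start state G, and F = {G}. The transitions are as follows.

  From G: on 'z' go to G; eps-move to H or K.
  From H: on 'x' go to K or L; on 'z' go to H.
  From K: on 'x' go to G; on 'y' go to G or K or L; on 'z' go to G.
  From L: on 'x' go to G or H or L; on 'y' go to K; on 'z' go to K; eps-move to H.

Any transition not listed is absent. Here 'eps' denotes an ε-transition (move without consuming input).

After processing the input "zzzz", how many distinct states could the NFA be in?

3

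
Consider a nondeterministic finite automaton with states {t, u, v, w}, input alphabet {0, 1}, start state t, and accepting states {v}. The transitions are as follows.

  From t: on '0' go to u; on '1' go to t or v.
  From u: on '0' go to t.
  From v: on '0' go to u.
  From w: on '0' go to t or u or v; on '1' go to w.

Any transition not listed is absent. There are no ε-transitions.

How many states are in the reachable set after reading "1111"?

2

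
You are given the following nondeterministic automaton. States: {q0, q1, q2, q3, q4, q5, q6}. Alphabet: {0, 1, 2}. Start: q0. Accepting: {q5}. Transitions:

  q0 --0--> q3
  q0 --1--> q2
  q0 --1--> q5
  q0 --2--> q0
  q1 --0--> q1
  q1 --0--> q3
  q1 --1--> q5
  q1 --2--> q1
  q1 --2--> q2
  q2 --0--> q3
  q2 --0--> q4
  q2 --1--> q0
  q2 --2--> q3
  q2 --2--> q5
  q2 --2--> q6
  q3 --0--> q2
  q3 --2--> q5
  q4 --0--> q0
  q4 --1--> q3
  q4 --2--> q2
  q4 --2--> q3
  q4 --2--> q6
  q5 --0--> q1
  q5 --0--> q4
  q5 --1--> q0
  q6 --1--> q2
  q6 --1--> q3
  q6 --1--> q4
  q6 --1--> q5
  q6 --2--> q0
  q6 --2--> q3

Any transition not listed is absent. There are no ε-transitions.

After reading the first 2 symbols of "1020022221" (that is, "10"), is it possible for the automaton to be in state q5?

No

Start in {q0}.
Read '1': {q0} → {q2, q5}.
Read '0': {q2, q5} → {q1, q3, q4}.
State q5 is not in {q1, q3, q4}.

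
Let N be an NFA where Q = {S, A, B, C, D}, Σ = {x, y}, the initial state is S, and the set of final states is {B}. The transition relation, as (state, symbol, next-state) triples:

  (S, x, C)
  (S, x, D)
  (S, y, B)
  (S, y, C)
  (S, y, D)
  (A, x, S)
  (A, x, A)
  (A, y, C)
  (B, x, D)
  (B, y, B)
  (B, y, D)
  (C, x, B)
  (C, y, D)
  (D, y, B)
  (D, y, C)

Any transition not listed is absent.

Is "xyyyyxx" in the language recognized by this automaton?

No

Start in {S}.
Read 'x': S→{C, D}; now {C, D}.
Read 'y': C→{D}, D→{B, C}; now {B, C, D}.
Read 'y': B→{B, D}, C→{D}, D→{B, C}; now {B, C, D}.
Read 'y': B→{B, D}, C→{D}, D→{B, C}; now {B, C, D}.
Read 'y': B→{B, D}, C→{D}, D→{B, C}; now {B, C, D}.
Read 'x': B→{D}, C→{B}, D→∅; now {B, D}.
Read 'x': B→{D}, D→∅; now {D}.
The final set {D} contains no accepting state.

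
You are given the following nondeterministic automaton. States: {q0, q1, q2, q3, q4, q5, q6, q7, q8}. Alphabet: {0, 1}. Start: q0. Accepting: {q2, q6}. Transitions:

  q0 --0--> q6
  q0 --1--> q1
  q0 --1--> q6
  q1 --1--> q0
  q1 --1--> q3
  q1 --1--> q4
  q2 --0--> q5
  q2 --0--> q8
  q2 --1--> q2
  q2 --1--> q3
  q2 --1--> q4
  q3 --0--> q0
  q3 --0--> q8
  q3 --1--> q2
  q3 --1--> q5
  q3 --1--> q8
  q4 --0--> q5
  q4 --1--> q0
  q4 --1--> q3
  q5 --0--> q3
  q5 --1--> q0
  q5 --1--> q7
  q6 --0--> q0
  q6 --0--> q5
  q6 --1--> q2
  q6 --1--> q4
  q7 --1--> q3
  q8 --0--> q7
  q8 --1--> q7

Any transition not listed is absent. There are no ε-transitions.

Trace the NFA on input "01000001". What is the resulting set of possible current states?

Start in {q0}.
Read '0': {q0} → {q6}.
Read '1': {q6} → {q2, q4}.
Read '0': {q2, q4} → {q5, q8}.
Read '0': {q5, q8} → {q3, q7}.
Read '0': {q3, q7} → {q0, q8}.
Read '0': {q0, q8} → {q6, q7}.
Read '0': {q6, q7} → {q0, q5}.
Read '1': {q0, q5} → {q0, q1, q6, q7}.

{q0, q1, q6, q7}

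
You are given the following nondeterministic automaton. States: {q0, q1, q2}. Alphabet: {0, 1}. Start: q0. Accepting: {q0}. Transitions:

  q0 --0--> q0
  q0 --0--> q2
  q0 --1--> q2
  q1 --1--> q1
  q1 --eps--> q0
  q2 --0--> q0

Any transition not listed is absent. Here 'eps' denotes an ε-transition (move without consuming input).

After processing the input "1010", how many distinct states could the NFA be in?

1

Start in {q0}.
Read '1': q0→{q2}; now {q2}.
Read '0': q2→{q0}; now {q0}.
Read '1': q0→{q2}; now {q2}.
Read '0': q2→{q0}; now {q0}.
That set has 1 state.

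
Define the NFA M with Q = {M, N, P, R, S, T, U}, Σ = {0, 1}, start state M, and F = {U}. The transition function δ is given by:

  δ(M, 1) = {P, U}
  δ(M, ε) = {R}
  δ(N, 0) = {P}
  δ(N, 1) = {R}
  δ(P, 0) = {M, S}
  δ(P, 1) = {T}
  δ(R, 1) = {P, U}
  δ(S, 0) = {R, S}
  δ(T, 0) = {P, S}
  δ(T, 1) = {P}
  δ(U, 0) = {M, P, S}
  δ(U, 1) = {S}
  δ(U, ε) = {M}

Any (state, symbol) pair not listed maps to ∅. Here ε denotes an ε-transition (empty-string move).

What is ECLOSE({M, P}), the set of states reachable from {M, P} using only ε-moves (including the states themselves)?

Begin with {M, P}.
ε-move M → R; add R.

{M, P, R}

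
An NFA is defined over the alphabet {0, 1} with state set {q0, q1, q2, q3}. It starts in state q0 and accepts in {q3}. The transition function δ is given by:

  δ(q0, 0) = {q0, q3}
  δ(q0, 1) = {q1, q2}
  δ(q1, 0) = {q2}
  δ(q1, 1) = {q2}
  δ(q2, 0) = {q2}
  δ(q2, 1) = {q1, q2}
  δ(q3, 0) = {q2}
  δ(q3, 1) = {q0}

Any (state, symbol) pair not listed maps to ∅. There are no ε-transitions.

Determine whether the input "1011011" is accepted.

Start in {q0}.
Read '1': {q0} → {q1, q2}.
Read '0': {q1, q2} → {q2}.
Read '1': {q2} → {q1, q2}.
Read '1': {q1, q2} → {q1, q2}.
Read '0': {q1, q2} → {q2}.
Read '1': {q2} → {q1, q2}.
Read '1': {q1, q2} → {q1, q2}.
The final set {q1, q2} contains no accepting state.

No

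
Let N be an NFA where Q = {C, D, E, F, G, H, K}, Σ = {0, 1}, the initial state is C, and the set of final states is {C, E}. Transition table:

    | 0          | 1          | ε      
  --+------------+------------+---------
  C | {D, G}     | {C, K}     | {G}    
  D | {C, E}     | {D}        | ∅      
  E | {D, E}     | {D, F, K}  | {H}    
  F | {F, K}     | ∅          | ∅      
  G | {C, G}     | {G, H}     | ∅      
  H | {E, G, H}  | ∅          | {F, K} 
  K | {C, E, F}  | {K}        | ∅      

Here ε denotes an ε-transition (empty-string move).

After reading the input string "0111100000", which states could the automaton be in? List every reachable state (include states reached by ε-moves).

{C, D, E, F, G, H, K}

Start: ε-closure({C}) = {C, G}.
Read '0': {C, G} → {C, D, G}.
Read '1': {C, D, G} → {C, D, F, G, H, K}.
Read '1': {C, D, F, G, H, K} → {C, D, F, G, H, K}.
Read '1': {C, D, F, G, H, K} → {C, D, F, G, H, K}.
Read '1': {C, D, F, G, H, K} → {C, D, F, G, H, K}.
Read '0': {C, D, F, G, H, K} → {C, D, E, F, G, H, K}.
Read '0': {C, D, E, F, G, H, K} → {C, D, E, F, G, H, K}.
Read '0': {C, D, E, F, G, H, K} → {C, D, E, F, G, H, K}.
Read '0': {C, D, E, F, G, H, K} → {C, D, E, F, G, H, K}.
Read '0': {C, D, E, F, G, H, K} → {C, D, E, F, G, H, K}.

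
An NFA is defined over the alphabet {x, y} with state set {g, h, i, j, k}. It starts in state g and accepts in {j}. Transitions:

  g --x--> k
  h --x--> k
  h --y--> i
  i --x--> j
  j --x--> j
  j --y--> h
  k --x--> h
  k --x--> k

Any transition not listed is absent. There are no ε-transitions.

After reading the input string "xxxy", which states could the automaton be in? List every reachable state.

{i}

Start in {g}.
Read 'x': g→{k}; now {k}.
Read 'x': k→{h, k}; now {h, k}.
Read 'x': h→{k}, k→{h, k}; now {h, k}.
Read 'y': h→{i}, k→∅; now {i}.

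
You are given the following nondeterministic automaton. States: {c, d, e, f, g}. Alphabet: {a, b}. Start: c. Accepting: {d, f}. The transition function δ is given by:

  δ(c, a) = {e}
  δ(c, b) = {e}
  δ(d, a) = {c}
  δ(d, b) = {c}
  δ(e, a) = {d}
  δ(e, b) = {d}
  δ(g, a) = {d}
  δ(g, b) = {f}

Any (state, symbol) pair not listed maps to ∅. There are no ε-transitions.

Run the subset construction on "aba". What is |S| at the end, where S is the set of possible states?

Start in {c}.
Read 'a': {c} → {e}.
Read 'b': {e} → {d}.
Read 'a': {d} → {c}.
That set has 1 state.

1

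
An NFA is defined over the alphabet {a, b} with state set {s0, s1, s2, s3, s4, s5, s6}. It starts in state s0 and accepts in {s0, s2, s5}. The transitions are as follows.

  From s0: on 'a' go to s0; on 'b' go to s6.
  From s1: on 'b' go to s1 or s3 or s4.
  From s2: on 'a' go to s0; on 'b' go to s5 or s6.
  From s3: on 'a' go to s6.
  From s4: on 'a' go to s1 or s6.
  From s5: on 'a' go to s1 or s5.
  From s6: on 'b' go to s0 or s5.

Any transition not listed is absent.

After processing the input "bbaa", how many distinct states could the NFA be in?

3

Start in {s0}.
Read 'b': s0→{s6}; now {s6}.
Read 'b': s6→{s0, s5}; now {s0, s5}.
Read 'a': s0→{s0}, s5→{s1, s5}; now {s0, s1, s5}.
Read 'a': s0→{s0}, s1→∅, s5→{s1, s5}; now {s0, s1, s5}.
That set has 3 states.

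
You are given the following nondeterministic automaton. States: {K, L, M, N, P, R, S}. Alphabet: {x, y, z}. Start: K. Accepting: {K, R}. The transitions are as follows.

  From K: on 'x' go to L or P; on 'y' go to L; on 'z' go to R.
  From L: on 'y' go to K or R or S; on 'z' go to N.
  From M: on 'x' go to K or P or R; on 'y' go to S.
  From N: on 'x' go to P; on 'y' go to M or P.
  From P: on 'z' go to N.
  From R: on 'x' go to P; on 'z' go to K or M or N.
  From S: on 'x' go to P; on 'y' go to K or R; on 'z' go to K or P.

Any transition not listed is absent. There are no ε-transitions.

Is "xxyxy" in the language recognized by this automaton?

Start in {K}.
Read 'x': {K} → {L, P}.
Read 'x': {L, P} → ∅.
The set is empty and remains empty for the remaining 3 symbols.
The final set ∅ contains no accepting state.

No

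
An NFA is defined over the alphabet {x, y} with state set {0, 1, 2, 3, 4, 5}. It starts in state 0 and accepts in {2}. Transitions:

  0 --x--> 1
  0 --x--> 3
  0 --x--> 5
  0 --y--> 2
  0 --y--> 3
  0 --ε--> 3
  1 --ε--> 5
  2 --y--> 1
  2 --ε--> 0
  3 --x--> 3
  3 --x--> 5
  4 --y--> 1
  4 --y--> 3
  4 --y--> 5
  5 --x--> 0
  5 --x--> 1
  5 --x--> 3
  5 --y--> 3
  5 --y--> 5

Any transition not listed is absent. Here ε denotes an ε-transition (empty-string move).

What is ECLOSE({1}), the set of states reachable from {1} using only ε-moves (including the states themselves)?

{1, 5}

Begin with {1}.
ε-move 1 → 5; add 5.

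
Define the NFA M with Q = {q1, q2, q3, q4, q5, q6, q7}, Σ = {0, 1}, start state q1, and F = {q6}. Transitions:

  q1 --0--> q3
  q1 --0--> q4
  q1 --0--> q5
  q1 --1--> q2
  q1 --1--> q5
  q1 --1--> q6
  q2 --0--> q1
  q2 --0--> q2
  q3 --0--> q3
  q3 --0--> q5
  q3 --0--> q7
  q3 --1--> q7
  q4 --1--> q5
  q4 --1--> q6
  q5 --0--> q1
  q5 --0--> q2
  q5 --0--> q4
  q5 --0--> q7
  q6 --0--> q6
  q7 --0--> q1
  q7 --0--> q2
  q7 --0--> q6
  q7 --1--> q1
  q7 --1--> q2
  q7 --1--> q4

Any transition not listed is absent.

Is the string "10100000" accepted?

Start in {q1}.
Read '1': q1→{q2, q5, q6}; now {q2, q5, q6}.
Read '0': q2→{q1, q2}, q5→{q1, q2, q4, q7}, q6→{q6}; now {q1, q2, q4, q6, q7}.
Read '1': q1→{q2, q5, q6}, q2→∅, q4→{q5, q6}, q6→∅, q7→{q1, q2, q4}; now {q1, q2, q4, q5, q6}.
Read '0': q1→{q3, q4, q5}, q2→{q1, q2}, q4→∅, q5→{q1, q2, q4, q7}, q6→{q6}; now {q1, q2, q3, q4, q5, q6, q7}.
Read '0': q1→{q3, q4, q5}, q2→{q1, q2}, q3→{q3, q5, q7}, q4→∅, q5→{q1, q2, q4, q7}, q6→{q6}, q7→{q1, q2, q6}; now {q1, q2, q3, q4, q5, q6, q7}.
Read '0': q1→{q3, q4, q5}, q2→{q1, q2}, q3→{q3, q5, q7}, q4→∅, q5→{q1, q2, q4, q7}, q6→{q6}, q7→{q1, q2, q6}; now {q1, q2, q3, q4, q5, q6, q7}.
Read '0': q1→{q3, q4, q5}, q2→{q1, q2}, q3→{q3, q5, q7}, q4→∅, q5→{q1, q2, q4, q7}, q6→{q6}, q7→{q1, q2, q6}; now {q1, q2, q3, q4, q5, q6, q7}.
Read '0': q1→{q3, q4, q5}, q2→{q1, q2}, q3→{q3, q5, q7}, q4→∅, q5→{q1, q2, q4, q7}, q6→{q6}, q7→{q1, q2, q6}; now {q1, q2, q3, q4, q5, q6, q7}.
The final set {q1, q2, q3, q4, q5, q6, q7} contains the accepting state q6.

Yes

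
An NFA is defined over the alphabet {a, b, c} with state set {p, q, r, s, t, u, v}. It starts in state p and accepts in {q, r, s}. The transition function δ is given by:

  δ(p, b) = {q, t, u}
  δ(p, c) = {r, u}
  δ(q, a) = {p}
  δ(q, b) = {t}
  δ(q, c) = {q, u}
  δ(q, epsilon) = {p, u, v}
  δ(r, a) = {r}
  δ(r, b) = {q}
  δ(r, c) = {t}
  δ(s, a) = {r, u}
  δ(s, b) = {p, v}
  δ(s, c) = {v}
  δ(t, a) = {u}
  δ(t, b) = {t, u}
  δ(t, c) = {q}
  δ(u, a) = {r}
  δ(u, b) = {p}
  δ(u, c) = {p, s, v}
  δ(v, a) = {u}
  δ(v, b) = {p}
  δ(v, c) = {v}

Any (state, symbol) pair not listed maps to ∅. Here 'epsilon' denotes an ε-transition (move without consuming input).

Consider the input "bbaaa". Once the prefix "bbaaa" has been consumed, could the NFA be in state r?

Yes

Start in {p}.
Read 'b': p→{q, t, u}; union {q, t, u}; ε-closure = {p, q, t, u, v}.
Read 'b': p→{q, t, u}, q→{t}, t→{t, u}, u→{p}, v→{p}; union {p, q, t, u}; ε-closure = {p, q, t, u, v}.
Read 'a': p→∅, q→{p}, t→{u}, u→{r}, v→{u}; now {p, r, u}.
Read 'a': p→∅, r→{r}, u→{r}; now {r}.
Read 'a': r→{r}; now {r}.
State r is in {r}.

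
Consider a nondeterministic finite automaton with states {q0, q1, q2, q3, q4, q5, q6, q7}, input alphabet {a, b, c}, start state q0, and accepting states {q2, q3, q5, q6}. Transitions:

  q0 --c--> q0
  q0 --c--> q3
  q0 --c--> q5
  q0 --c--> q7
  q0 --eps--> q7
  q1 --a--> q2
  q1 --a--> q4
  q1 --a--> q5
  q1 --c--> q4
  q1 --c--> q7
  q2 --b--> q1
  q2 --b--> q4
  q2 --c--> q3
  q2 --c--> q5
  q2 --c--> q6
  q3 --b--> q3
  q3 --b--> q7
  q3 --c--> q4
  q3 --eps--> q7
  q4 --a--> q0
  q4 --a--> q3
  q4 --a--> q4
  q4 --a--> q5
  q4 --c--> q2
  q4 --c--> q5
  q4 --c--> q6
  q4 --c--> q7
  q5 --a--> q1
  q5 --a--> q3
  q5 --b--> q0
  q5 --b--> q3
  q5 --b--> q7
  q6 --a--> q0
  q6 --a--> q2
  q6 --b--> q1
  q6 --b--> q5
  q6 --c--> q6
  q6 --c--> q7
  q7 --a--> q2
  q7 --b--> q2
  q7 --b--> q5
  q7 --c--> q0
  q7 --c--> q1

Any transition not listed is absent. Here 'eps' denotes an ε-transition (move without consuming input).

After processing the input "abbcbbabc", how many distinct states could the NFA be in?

Start: ε-closure({q0}) = {q0, q7}.
Read 'a': q0→∅, q7→{q2}; now {q2}.
Read 'b': q2→{q1, q4}; now {q1, q4}.
Read 'b': q1→∅, q4→∅; now ∅.
The set is empty and remains empty for the remaining 6 symbols.
That set has 0 states.

0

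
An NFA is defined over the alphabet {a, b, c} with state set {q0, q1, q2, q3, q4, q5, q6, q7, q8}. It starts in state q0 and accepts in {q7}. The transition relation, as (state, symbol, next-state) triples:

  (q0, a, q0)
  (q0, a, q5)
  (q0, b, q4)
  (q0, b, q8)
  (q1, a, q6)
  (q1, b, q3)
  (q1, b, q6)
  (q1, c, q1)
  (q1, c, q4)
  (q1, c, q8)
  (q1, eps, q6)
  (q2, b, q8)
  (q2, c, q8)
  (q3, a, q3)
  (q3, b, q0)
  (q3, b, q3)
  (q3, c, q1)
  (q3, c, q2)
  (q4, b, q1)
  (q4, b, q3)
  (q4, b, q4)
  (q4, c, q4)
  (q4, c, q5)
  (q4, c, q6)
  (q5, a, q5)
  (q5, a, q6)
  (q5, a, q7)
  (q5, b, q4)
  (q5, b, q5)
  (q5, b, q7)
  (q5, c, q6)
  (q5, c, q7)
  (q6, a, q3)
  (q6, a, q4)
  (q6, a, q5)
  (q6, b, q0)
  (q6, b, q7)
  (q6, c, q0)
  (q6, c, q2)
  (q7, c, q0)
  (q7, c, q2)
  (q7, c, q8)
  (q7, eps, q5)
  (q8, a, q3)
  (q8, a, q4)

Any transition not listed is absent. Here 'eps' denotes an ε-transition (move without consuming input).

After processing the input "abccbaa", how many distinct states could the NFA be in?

6

Start in {q0}.
Read 'a': q0→{q0, q5}; now {q0, q5}.
Read 'b': q0→{q4, q8}, q5→{q4, q5, q7}; now {q4, q5, q7, q8}.
Read 'c': q4→{q4, q5, q6}, q5→{q6, q7}, q7→{q0, q2, q8}, q8→∅; now {q0, q2, q4, q5, q6, q7, q8}.
Read 'c': q0→∅, q2→{q8}, q4→{q4, q5, q6}, q5→{q6, q7}, q6→{q0, q2}, q7→{q0, q2, q8}, q8→∅; now {q0, q2, q4, q5, q6, q7, q8}.
Read 'b': q0→{q4, q8}, q2→{q8}, q4→{q1, q3, q4}, q5→{q4, q5, q7}, q6→{q0, q7}, q7→∅, q8→∅; union {q0, q1, q3, q4, q5, q7, q8}; ε-closure = {q0, q1, q3, q4, q5, q6, q7, q8}.
Read 'a': q0→{q0, q5}, q1→{q6}, q3→{q3}, q4→∅, q5→{q5, q6, q7}, q6→{q3, q4, q5}, q7→∅, q8→{q3, q4}; now {q0, q3, q4, q5, q6, q7}.
Read 'a': q0→{q0, q5}, q3→{q3}, q4→∅, q5→{q5, q6, q7}, q6→{q3, q4, q5}, q7→∅; now {q0, q3, q4, q5, q6, q7}.
That set has 6 states.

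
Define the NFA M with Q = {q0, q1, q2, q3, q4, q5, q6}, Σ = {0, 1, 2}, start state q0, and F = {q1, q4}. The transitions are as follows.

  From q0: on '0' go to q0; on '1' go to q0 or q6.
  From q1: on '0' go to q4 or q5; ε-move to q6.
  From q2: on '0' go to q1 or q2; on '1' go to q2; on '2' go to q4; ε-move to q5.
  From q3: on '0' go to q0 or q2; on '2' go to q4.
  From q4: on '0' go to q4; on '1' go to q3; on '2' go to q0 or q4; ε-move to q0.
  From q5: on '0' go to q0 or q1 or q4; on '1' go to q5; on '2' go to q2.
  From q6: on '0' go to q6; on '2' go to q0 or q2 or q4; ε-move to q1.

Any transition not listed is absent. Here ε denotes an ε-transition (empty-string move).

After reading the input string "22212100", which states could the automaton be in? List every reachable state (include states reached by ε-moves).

∅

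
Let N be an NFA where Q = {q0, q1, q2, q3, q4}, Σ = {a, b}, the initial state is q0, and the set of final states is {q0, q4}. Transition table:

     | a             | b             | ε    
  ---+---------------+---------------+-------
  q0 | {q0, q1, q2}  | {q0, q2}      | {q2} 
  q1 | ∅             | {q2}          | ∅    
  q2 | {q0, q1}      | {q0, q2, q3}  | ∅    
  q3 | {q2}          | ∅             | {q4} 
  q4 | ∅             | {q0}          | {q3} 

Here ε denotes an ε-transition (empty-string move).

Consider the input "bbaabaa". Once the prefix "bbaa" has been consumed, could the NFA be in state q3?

No

Start: ε-closure({q0}) = {q0, q2}.
Read 'b': {q0, q2} → {q0, q2, q3, q4}.
Read 'b': {q0, q2, q3, q4} → {q0, q2, q3, q4}.
Read 'a': {q0, q2, q3, q4} → {q0, q1, q2}.
Read 'a': {q0, q1, q2} → {q0, q1, q2}.
State q3 is not in {q0, q1, q2}.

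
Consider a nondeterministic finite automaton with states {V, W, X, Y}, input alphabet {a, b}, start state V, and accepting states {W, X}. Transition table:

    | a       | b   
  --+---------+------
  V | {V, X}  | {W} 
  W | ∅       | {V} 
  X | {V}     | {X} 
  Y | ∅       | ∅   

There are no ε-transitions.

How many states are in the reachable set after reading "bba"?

Start in {V}.
Read 'b': {V} → {W}.
Read 'b': {W} → {V}.
Read 'a': {V} → {V, X}.
That set has 2 states.

2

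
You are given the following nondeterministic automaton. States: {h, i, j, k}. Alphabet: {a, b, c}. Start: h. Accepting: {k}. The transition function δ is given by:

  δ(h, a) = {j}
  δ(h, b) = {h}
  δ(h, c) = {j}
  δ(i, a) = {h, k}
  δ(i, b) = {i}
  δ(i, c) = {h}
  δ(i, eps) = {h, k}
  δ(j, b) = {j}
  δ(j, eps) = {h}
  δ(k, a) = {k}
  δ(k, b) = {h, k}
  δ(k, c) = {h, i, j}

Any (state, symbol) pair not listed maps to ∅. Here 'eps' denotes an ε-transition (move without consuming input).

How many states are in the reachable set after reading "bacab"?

Start in {h}.
Read 'b': {h} → {h}.
Read 'a': {h} → {h, j}.
Read 'c': {h, j} → {h, j}.
Read 'a': {h, j} → {h, j}.
Read 'b': {h, j} → {h, j}.
That set has 2 states.

2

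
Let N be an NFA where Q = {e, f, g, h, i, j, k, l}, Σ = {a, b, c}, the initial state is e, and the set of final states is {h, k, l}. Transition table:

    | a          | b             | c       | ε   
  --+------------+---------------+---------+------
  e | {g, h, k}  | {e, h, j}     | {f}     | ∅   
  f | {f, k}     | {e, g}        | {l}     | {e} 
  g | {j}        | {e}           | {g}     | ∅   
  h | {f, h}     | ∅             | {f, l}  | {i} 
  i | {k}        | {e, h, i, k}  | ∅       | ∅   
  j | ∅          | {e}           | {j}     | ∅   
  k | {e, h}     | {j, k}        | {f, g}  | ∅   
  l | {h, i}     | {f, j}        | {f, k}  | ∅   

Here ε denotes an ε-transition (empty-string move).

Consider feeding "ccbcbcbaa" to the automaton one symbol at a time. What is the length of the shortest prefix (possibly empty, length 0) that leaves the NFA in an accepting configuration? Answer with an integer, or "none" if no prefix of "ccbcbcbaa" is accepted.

2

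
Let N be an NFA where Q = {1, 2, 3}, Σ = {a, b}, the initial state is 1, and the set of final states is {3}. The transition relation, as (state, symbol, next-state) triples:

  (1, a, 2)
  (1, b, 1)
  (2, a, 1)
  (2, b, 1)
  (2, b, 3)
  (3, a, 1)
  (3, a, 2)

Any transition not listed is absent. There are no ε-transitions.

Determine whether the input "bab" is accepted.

Yes

Start in {1}.
Read 'b': 1→{1}; now {1}.
Read 'a': 1→{2}; now {2}.
Read 'b': 2→{1, 3}; now {1, 3}.
The final set {1, 3} contains the accepting state 3.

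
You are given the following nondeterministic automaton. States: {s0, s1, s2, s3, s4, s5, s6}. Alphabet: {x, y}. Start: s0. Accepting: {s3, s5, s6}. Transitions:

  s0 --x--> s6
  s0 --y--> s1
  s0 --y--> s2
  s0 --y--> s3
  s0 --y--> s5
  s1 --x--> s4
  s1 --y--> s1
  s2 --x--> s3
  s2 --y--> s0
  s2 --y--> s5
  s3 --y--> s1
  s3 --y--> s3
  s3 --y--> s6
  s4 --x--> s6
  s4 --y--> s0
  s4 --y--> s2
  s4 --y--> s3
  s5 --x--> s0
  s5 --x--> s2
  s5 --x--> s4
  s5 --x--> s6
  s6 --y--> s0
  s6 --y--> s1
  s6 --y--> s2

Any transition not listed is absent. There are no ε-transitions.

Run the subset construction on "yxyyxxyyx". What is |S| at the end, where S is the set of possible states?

Start in {s0}.
Read 'y': {s0} → {s1, s2, s3, s5}.
Read 'x': {s1, s2, s3, s5} → {s0, s2, s3, s4, s6}.
Read 'y': {s0, s2, s3, s4, s6} → {s0, s1, s2, s3, s5, s6}.
Read 'y': {s0, s1, s2, s3, s5, s6} → {s0, s1, s2, s3, s5, s6}.
Read 'x': {s0, s1, s2, s3, s5, s6} → {s0, s2, s3, s4, s6}.
Read 'x': {s0, s2, s3, s4, s6} → {s3, s6}.
Read 'y': {s3, s6} → {s0, s1, s2, s3, s6}.
Read 'y': {s0, s1, s2, s3, s6} → {s0, s1, s2, s3, s5, s6}.
Read 'x': {s0, s1, s2, s3, s5, s6} → {s0, s2, s3, s4, s6}.
That set has 5 states.

5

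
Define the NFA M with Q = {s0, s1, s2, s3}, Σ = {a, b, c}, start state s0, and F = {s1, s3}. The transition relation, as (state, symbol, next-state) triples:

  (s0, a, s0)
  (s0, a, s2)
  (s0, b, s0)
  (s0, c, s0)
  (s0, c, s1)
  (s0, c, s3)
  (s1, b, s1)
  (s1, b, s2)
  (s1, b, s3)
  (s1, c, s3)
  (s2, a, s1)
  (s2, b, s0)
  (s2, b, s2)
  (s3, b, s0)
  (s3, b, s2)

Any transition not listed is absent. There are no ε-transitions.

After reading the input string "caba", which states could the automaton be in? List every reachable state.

{s0, s1, s2}

Start in {s0}.
Read 'c': s0→{s0, s1, s3}; now {s0, s1, s3}.
Read 'a': s0→{s0, s2}, s1→∅, s3→∅; now {s0, s2}.
Read 'b': s0→{s0}, s2→{s0, s2}; now {s0, s2}.
Read 'a': s0→{s0, s2}, s2→{s1}; now {s0, s1, s2}.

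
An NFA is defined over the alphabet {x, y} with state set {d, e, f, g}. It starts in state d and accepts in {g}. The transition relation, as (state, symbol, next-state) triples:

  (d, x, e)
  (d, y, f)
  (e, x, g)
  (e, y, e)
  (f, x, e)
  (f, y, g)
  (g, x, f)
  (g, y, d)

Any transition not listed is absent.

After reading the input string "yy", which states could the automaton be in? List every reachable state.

Start in {d}.
Read 'y': d→{f}; now {f}.
Read 'y': f→{g}; now {g}.

{g}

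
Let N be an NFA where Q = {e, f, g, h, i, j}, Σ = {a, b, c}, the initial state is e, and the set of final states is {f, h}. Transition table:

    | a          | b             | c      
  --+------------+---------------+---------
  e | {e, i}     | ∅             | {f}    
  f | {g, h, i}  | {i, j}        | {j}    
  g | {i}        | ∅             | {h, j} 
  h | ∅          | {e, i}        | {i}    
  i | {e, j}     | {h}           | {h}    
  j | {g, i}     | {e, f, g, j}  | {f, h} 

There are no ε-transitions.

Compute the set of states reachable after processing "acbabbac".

{f, h, i, j}

Start in {e}.
Read 'a': e→{e, i}; now {e, i}.
Read 'c': e→{f}, i→{h}; now {f, h}.
Read 'b': f→{i, j}, h→{e, i}; now {e, i, j}.
Read 'a': e→{e, i}, i→{e, j}, j→{g, i}; now {e, g, i, j}.
Read 'b': e→∅, g→∅, i→{h}, j→{e, f, g, j}; now {e, f, g, h, j}.
Read 'b': e→∅, f→{i, j}, g→∅, h→{e, i}, j→{e, f, g, j}; now {e, f, g, i, j}.
Read 'a': e→{e, i}, f→{g, h, i}, g→{i}, i→{e, j}, j→{g, i}; now {e, g, h, i, j}.
Read 'c': e→{f}, g→{h, j}, h→{i}, i→{h}, j→{f, h}; now {f, h, i, j}.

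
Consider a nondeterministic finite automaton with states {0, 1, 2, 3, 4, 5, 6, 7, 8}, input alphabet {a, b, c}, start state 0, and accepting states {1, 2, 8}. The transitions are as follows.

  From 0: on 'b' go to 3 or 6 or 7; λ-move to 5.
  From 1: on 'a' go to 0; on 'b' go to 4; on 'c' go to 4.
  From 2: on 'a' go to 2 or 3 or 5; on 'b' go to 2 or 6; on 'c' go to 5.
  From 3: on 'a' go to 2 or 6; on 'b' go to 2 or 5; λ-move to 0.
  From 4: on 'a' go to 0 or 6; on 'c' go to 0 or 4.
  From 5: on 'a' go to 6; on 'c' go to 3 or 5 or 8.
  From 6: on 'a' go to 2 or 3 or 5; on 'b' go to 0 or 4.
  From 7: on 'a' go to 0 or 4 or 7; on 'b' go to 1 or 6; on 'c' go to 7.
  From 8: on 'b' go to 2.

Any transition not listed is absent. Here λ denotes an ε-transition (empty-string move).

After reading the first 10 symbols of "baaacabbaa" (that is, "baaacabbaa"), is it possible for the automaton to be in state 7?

Yes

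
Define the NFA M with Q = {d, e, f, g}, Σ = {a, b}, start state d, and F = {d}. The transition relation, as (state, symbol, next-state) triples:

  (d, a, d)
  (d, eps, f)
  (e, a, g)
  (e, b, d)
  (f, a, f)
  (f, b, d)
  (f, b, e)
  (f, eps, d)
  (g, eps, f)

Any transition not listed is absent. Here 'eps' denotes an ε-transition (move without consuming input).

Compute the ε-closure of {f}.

Begin with {f}.
ε-move f → d; add d.

{d, f}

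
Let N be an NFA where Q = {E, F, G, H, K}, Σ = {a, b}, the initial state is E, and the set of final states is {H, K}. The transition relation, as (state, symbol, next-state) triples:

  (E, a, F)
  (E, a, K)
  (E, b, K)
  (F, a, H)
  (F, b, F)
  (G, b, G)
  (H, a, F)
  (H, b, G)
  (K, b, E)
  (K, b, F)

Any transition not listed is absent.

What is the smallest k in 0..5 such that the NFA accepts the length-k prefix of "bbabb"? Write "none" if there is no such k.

1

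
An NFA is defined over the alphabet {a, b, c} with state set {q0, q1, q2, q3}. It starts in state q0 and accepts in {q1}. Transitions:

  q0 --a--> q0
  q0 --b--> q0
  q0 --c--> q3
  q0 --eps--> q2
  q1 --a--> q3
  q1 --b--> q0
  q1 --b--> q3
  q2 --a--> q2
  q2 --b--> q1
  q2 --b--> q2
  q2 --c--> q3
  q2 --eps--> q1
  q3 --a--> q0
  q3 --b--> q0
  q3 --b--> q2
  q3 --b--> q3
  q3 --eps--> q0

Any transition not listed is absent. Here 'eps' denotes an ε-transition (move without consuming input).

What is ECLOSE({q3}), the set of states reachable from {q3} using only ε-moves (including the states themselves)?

{q0, q1, q2, q3}

Begin with {q3}.
ε-move q3 → q0; add q0.
ε-move q0 → q2; add q2.
ε-move q2 → q1; add q1.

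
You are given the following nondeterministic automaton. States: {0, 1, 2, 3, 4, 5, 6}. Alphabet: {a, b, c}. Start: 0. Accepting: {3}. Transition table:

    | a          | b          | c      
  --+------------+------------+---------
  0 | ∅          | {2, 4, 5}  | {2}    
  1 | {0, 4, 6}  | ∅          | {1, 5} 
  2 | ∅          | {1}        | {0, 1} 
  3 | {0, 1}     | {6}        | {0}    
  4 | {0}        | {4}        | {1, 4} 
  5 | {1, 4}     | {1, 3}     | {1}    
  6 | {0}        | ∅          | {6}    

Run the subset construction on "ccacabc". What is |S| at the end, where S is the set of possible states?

Start in {0}.
Read 'c': {0} → {2}.
Read 'c': {2} → {0, 1}.
Read 'a': {0, 1} → {0, 4, 6}.
Read 'c': {0, 4, 6} → {1, 2, 4, 6}.
Read 'a': {1, 2, 4, 6} → {0, 4, 6}.
Read 'b': {0, 4, 6} → {2, 4, 5}.
Read 'c': {2, 4, 5} → {0, 1, 4}.
That set has 3 states.

3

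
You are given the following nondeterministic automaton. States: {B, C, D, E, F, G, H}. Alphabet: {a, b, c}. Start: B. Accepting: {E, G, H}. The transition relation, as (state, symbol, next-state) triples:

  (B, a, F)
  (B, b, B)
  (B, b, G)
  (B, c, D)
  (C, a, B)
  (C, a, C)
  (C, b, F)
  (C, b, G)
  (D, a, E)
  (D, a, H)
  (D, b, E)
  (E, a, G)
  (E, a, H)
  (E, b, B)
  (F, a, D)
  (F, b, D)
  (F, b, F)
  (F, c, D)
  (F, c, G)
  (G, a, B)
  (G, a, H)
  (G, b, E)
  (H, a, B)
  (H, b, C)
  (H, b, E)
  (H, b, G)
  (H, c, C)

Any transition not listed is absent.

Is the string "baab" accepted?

Start in {B}.
Read 'b': B→{B, G}; now {B, G}.
Read 'a': B→{F}, G→{B, H}; now {B, F, H}.
Read 'a': B→{F}, F→{D}, H→{B}; now {B, D, F}.
Read 'b': B→{B, G}, D→{E}, F→{D, F}; now {B, D, E, F, G}.
The final set {B, D, E, F, G} contains the accepting states E, G.

Yes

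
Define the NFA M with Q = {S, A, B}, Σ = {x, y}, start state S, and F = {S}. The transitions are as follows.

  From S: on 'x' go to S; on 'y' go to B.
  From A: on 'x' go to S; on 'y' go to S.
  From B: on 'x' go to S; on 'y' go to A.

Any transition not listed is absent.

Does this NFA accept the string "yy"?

Start in {S}.
Read 'y': S→{B}; now {B}.
Read 'y': B→{A}; now {A}.
The final set {A} contains no accepting state.

No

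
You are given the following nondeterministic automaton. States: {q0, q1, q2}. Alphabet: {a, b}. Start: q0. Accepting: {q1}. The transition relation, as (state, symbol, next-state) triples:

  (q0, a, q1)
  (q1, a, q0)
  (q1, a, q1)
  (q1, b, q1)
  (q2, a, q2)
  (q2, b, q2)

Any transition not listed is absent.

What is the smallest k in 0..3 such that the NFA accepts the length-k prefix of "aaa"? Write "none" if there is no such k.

1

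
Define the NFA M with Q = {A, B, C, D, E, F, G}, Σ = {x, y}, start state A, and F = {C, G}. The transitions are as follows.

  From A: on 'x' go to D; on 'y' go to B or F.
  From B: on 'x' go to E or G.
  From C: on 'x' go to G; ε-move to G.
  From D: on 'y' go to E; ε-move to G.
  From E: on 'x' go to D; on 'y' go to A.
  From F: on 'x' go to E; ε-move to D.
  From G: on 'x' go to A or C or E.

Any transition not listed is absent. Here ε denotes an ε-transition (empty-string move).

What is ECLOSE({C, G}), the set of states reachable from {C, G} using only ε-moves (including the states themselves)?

{C, G}

Begin with {C, G}.
No ε-moves leave this set, so the closure equals the set itself.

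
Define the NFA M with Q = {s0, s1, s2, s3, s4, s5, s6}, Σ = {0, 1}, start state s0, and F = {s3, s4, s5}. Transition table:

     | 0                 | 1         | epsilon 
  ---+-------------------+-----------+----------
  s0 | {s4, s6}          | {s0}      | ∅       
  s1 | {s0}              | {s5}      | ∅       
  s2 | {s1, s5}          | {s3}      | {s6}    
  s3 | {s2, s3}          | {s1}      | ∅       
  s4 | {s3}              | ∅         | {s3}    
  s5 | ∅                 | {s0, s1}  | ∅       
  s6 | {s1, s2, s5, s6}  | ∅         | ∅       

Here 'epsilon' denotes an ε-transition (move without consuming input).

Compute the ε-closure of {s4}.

Begin with {s4}.
ε-move s4 → s3; add s3.

{s3, s4}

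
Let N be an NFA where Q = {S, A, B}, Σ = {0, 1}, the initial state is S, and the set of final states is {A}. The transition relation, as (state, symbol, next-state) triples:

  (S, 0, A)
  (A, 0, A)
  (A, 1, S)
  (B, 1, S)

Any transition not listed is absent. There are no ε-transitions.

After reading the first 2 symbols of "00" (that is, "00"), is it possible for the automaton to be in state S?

Start in {S}.
Read '0': S→{A}; now {A}.
Read '0': A→{A}; now {A}.
State S is not in {A}.

No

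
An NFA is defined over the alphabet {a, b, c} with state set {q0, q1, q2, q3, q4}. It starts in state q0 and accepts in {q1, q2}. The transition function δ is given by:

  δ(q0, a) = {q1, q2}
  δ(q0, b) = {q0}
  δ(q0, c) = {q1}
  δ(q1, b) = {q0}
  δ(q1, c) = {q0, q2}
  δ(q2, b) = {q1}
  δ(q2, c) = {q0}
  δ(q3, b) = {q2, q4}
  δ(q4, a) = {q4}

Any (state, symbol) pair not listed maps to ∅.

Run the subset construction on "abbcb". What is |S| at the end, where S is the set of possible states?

Start in {q0}.
Read 'a': {q0} → {q1, q2}.
Read 'b': {q1, q2} → {q0, q1}.
Read 'b': {q0, q1} → {q0}.
Read 'c': {q0} → {q1}.
Read 'b': {q1} → {q0}.
That set has 1 state.

1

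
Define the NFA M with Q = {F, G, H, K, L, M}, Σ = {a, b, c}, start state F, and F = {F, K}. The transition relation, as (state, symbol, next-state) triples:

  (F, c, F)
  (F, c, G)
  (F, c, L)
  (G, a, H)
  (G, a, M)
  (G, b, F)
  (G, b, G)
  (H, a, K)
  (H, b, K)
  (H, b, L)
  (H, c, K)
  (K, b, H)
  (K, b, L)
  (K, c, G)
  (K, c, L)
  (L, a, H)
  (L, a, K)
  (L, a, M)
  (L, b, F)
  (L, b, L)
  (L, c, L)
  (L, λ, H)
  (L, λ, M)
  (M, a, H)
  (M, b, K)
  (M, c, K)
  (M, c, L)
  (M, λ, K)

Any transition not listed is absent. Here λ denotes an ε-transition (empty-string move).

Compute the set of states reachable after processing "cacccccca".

Start in {F}.
Read 'c': {F} → {F, G, H, K, L, M}.
Read 'a': {F, G, H, K, L, M} → {H, K, M}.
Read 'c': {H, K, M} → {G, H, K, L, M}.
Read 'c': {G, H, K, L, M} → {G, H, K, L, M}.
Read 'c': {G, H, K, L, M} → {G, H, K, L, M}.
Read 'c': {G, H, K, L, M} → {G, H, K, L, M}.
Read 'c': {G, H, K, L, M} → {G, H, K, L, M}.
Read 'c': {G, H, K, L, M} → {G, H, K, L, M}.
Read 'a': {G, H, K, L, M} → {H, K, M}.

{H, K, M}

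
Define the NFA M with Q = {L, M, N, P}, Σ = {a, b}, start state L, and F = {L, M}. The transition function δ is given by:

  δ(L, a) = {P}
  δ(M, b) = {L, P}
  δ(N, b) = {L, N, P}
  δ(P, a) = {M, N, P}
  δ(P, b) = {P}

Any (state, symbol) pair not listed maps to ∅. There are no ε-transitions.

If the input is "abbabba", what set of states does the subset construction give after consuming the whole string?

Start in {L}.
Read 'a': L→{P}; now {P}.
Read 'b': P→{P}; now {P}.
Read 'b': P→{P}; now {P}.
Read 'a': P→{M, N, P}; now {M, N, P}.
Read 'b': M→{L, P}, N→{L, N, P}, P→{P}; now {L, N, P}.
Read 'b': L→∅, N→{L, N, P}, P→{P}; now {L, N, P}.
Read 'a': L→{P}, N→∅, P→{M, N, P}; now {M, N, P}.

{M, N, P}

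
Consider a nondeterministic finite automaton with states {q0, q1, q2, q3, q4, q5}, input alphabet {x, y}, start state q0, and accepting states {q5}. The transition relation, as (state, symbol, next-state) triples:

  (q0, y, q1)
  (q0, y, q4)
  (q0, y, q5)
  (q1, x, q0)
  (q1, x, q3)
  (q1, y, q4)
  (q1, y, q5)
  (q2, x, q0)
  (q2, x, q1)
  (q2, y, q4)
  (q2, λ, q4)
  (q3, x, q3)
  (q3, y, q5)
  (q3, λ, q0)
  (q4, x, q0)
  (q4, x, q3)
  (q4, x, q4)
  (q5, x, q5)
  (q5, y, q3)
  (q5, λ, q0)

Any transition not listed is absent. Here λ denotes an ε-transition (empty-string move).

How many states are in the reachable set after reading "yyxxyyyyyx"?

4

Start in {q0}.
Read 'y': q0→{q1, q4, q5}; union {q1, q4, q5}; ε-closure = {q0, q1, q4, q5}.
Read 'y': q0→{q1, q4, q5}, q1→{q4, q5}, q4→∅, q5→{q3}; union {q1, q3, q4, q5}; ε-closure = {q0, q1, q3, q4, q5}.
Read 'x': q0→∅, q1→{q0, q3}, q3→{q3}, q4→{q0, q3, q4}, q5→{q5}; now {q0, q3, q4, q5}.
Read 'x': q0→∅, q3→{q3}, q4→{q0, q3, q4}, q5→{q5}; now {q0, q3, q4, q5}.
Read 'y': q0→{q1, q4, q5}, q3→{q5}, q4→∅, q5→{q3}; union {q1, q3, q4, q5}; ε-closure = {q0, q1, q3, q4, q5}.
Read 'y': q0→{q1, q4, q5}, q1→{q4, q5}, q3→{q5}, q4→∅, q5→{q3}; union {q1, q3, q4, q5}; ε-closure = {q0, q1, q3, q4, q5}.
Read 'y': q0→{q1, q4, q5}, q1→{q4, q5}, q3→{q5}, q4→∅, q5→{q3}; union {q1, q3, q4, q5}; ε-closure = {q0, q1, q3, q4, q5}.
Read 'y': q0→{q1, q4, q5}, q1→{q4, q5}, q3→{q5}, q4→∅, q5→{q3}; union {q1, q3, q4, q5}; ε-closure = {q0, q1, q3, q4, q5}.
Read 'y': q0→{q1, q4, q5}, q1→{q4, q5}, q3→{q5}, q4→∅, q5→{q3}; union {q1, q3, q4, q5}; ε-closure = {q0, q1, q3, q4, q5}.
Read 'x': q0→∅, q1→{q0, q3}, q3→{q3}, q4→{q0, q3, q4}, q5→{q5}; now {q0, q3, q4, q5}.
That set has 4 states.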